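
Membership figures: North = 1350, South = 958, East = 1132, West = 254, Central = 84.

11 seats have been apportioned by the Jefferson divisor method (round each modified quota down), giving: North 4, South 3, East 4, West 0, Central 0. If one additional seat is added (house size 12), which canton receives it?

Priority for the next seat is population ÷ (current seats + 1).
Priorities: North 270.000, South 239.500, East 226.400, West 254.000, Central 84.000.
Highest priority: North.

North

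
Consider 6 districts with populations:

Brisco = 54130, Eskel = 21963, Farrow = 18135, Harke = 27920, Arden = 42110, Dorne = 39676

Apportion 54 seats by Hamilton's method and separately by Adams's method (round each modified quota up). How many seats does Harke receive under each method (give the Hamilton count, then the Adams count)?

7 and 8

Hamilton: Brisco 14, Eskel 6, Farrow 5, Harke 7, Arden 11, Dorne 11.
Adams: Brisco 14, Eskel 6, Farrow 5, Harke 8, Arden 11, Dorne 10.
Harke gets 7 under Hamilton and 8 under Adams.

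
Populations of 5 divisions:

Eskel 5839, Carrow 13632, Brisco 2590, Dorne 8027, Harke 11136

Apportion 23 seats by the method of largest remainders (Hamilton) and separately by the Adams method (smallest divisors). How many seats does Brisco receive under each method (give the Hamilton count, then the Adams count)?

Hamilton: Eskel 3, Carrow 8, Brisco 1, Dorne 5, Harke 6.
Adams: Eskel 3, Carrow 7, Brisco 2, Dorne 5, Harke 6.
Brisco gets 1 under Hamilton and 2 under Adams.

1 and 2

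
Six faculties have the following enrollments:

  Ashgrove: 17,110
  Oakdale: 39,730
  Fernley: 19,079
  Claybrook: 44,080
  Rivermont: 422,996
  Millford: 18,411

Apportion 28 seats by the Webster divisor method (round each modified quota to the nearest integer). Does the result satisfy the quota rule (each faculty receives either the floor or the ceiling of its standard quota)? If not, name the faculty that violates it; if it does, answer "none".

Standard quotas: Ashgrove 0.853, Oakdale 1.982, Fernley 0.952, Claybrook 2.198, Rivermont 21.097, Millford 0.918.
Webster allocation: Ashgrove 1, Oakdale 2, Fernley 1, Claybrook 2, Rivermont 21, Millford 1.
Every allocation lies between the lower and upper quota.

none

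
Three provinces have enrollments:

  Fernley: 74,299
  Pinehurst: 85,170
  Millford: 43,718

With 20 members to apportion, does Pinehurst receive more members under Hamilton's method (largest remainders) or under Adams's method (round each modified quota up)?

Hamilton: Fernley 7, Pinehurst 9, Millford 4.
Adams: Fernley 7, Pinehurst 8, Millford 5.
Pinehurst gets 9 under Hamilton and 8 under Adams.

Hamilton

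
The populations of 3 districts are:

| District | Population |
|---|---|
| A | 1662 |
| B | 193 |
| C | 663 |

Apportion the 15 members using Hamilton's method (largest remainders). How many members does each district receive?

A: 10, B: 1, C: 4

Standard divisor: 2518 ÷ 15 ≈ 167.867.
Standard quotas: A 9.901, B 1.150, C 3.950.
Lower quotas: A 9, B 1, C 3 (sum 13, leaving 2 seats).
Remainders in descending order: C 0.950, A 0.901, B 0.150.
The surplus seats go to C, A.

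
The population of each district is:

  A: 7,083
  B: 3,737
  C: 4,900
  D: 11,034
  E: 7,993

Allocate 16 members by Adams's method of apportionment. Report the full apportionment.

A 3; B 2; C 2; D 5; E 4

Standard divisor 34747/16 ≈ 2171.688; standard quotas: A 3.262, B 1.721, C 2.256, D 5.081, E 3.681.
Rounding up gives 4, 2, 3, 6, 4 = 19 seats, so the divisor must be adjusted.
With modified divisor 2600: modified quotas A 2.724, B 1.437, C 1.885, D 4.244, E 3.074.
Rounding up: A 3, B 2, C 2, D 5, E 4 (total 16).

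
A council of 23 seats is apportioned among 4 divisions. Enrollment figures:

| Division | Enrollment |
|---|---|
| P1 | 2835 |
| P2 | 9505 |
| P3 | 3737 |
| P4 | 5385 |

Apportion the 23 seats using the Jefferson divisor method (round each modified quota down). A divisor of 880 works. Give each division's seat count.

P1 3, P2 10, P3 4, P4 6

With modified divisor 880: modified quotas P1 3.222, P2 10.801, P3 4.247, P4 6.119.
Rounding down: P1 3, P2 10, P3 4, P4 6 (total 23).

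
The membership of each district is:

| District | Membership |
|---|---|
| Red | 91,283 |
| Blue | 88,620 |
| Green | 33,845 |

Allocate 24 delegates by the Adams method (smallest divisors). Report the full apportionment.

Red 10, Blue 10, Green 4

Standard divisor 213748/24 ≈ 8906.167; standard quotas: Red 10.249, Blue 9.950, Green 3.800.
Rounding up gives 11, 10, 4 = 25 seats, so the divisor must be adjusted.
With modified divisor 9500: modified quotas Red 9.609, Blue 9.328, Green 3.563.
Rounding up: Red 10, Blue 10, Green 4 (total 24).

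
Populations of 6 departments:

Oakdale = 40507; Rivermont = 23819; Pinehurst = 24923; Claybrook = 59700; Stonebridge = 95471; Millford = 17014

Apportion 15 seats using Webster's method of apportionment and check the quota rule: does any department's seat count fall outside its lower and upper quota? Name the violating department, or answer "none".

none

Standard quotas: Oakdale 2.324, Rivermont 1.367, Pinehurst 1.430, Claybrook 3.425, Stonebridge 5.478, Millford 0.976.
Webster allocation: Oakdale 2, Rivermont 1, Pinehurst 1, Claybrook 4, Stonebridge 6, Millford 1.
Every allocation lies between the lower and upper quota.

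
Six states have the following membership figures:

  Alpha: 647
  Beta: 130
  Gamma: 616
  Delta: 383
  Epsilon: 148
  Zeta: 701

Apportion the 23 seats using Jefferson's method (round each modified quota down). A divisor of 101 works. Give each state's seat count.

Alpha=6, Beta=1, Gamma=6, Delta=3, Epsilon=1, Zeta=6

With modified divisor 101: modified quotas Alpha 6.406, Beta 1.287, Gamma 6.099, Delta 3.792, Epsilon 1.465, Zeta 6.941.
Rounding down: Alpha 6, Beta 1, Gamma 6, Delta 3, Epsilon 1, Zeta 6 (total 23).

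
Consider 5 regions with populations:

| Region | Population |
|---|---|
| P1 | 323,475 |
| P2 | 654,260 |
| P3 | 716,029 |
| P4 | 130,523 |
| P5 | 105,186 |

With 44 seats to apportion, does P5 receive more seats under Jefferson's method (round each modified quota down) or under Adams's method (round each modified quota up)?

Jefferson: P1 7, P2 15, P3 17, P4 3, P5 2.
Adams: P1 7, P2 15, P3 16, P4 3, P5 3.
P5 gets 2 under Jefferson and 3 under Adams.

Adams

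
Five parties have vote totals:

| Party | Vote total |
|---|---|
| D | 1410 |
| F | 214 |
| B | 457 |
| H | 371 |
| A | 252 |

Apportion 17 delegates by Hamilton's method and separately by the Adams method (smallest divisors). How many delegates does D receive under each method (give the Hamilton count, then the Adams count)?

9 and 8

Hamilton: D 9, F 1, B 3, H 2, A 2.
Adams: D 8, F 2, B 3, H 2, A 2.
D gets 9 under Hamilton and 8 under Adams.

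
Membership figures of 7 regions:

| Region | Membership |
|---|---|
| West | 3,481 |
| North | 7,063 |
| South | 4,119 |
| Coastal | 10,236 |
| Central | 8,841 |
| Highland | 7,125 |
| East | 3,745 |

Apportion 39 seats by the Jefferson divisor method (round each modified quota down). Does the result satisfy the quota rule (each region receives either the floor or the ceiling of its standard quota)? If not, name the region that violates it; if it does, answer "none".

none

Standard quotas: West 3.043, North 6.175, South 3.601, Coastal 8.949, Central 7.729, Highland 6.229, East 3.274.
Jefferson allocation: West 3, North 6, South 4, Coastal 9, Central 8, Highland 6, East 3.
Every allocation lies between the lower and upper quota.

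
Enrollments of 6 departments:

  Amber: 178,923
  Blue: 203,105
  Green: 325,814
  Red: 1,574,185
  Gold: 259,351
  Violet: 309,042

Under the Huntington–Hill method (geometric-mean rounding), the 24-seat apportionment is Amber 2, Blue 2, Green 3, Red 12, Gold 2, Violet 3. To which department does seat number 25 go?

Priority for the next seat is population ÷ (√(s·(s+1))).
Priorities: Amber 73045.009, Blue 82917.269, Green 94054.400, Red 126035.669, Gold 105879.602, Violet 89212.741.
Highest priority: Red.

Red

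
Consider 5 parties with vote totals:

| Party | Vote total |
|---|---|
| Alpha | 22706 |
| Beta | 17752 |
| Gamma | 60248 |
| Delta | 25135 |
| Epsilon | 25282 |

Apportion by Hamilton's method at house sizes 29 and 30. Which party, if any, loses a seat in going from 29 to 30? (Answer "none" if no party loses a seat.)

At 29 seats: Alpha 4, Beta 3, Gamma 12, Delta 5, Epsilon 5.
At 30 seats: Alpha 4, Beta 4, Gamma 12, Delta 5, Epsilon 5.
No party's allocation decreased.

none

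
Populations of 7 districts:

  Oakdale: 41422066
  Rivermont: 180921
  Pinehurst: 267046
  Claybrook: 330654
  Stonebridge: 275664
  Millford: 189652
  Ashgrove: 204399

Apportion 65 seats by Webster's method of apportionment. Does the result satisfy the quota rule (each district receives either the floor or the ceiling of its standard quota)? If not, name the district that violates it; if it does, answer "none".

Oakdale

Standard quotas: Oakdale 62.804, Rivermont 0.274, Pinehurst 0.405, Claybrook 0.501, Stonebridge 0.418, Millford 0.288, Ashgrove 0.310.
Webster allocation: Oakdale 64, Rivermont 0, Pinehurst 0, Claybrook 1, Stonebridge 0, Millford 0, Ashgrove 0.
Oakdale has quota 62.804 (lower 62, upper 63) but receives 64 — outside the quota interval.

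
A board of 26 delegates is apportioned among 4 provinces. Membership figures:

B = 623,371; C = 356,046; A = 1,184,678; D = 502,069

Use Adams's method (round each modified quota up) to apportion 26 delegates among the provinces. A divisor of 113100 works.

With modified divisor 113100: modified quotas B 5.512, C 3.148, A 10.475, D 4.439.
Rounding up: B 6, C 4, A 11, D 5 (total 26).

B 6; C 4; A 11; D 5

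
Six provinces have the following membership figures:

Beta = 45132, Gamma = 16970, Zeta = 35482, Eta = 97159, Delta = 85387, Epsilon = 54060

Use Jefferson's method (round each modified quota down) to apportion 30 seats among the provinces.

Beta=4, Gamma=1, Zeta=3, Eta=9, Delta=8, Epsilon=5

Standard divisor 334190/30 ≈ 11139.667; standard quotas: Beta 4.051, Gamma 1.523, Zeta 3.185, Eta 8.722, Delta 7.665, Epsilon 4.853.
Rounding down gives 4, 1, 3, 8, 7, 4 = 27 seats, so the divisor must be adjusted.
With modified divisor 10200: modified quotas Beta 4.425, Gamma 1.664, Zeta 3.479, Eta 9.525, Delta 8.371, Epsilon 5.300.
Rounding down: Beta 4, Gamma 1, Zeta 3, Eta 9, Delta 8, Epsilon 5 (total 30).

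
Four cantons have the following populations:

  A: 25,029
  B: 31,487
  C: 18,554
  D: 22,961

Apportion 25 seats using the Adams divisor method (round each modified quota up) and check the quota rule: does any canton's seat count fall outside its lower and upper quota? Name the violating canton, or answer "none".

none

Standard quotas: A 6.383, B 8.030, C 4.732, D 5.856.
Adams allocation: A 6, B 8, C 5, D 6.
Every allocation lies between the lower and upper quota.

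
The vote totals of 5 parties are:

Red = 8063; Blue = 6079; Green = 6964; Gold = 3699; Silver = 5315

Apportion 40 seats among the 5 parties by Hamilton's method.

The standard divisor is 30120/40 = 753.
Standard quotas: Red 10.7078, Blue 8.0730, Green 9.2483, Gold 4.9124, Silver 7.0584.
Lower quotas: Red 10, Blue 8, Green 9, Gold 4, Silver 7 (sum 38, leaving 2 seats).
Remainders in descending order: Gold 0.9124, Red 0.7078, Green 0.2483, Blue 0.0730, Silver 0.0584.
The surplus seats go to Gold, Red.

Red 11; Blue 8; Green 9; Gold 5; Silver 7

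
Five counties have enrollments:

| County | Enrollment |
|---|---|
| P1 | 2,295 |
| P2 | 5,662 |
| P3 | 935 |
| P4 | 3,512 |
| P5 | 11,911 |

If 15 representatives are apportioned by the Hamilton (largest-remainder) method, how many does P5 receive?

The standard divisor is 24315/15 = 1621.
Standard quotas: P1 1.4158, P2 3.4929, P3 0.5768, P4 2.1666, P5 7.3479.
Lower quotas: P1 1, P2 3, P3 0, P4 2, P5 7 (sum 13, leaving 2 seats).
Remainders in descending order: P3 0.5768, P2 0.4929, P1 0.4158, P5 0.3479, P4 0.1666.
The surplus seats go to P3, P2.
P5 receives 7.

7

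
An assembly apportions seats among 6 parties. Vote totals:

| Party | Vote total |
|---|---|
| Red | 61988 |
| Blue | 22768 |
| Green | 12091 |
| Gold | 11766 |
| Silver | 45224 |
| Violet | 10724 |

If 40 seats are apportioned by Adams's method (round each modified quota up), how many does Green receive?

3

Standard divisor 164561/40 ≈ 4114.025; standard quotas: Red 15.067, Blue 5.534, Green 2.939, Gold 2.860, Silver 10.993, Violet 2.607.
Rounding up gives 16, 6, 3, 3, 11, 3 = 42 seats, so the divisor must be adjusted.
With modified divisor 4500: modified quotas Red 13.775, Blue 5.060, Green 2.687, Gold 2.615, Silver 10.050, Violet 2.383.
Rounding up: Red 14, Blue 6, Green 3, Gold 3, Silver 11, Violet 3 (total 40).
Green receives 3.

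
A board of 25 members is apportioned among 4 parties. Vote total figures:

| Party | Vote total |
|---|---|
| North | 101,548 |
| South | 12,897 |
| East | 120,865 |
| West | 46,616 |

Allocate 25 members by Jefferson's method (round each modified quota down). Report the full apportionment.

North: 9; South: 1; East: 11; West: 4

Standard divisor 281926/25 ≈ 11277.04; standard quotas: North 9.005, South 1.144, East 10.718, West 4.134.
Rounding down gives 9, 1, 10, 4 = 24 seats, so the divisor must be adjusted.
With modified divisor 10600: modified quotas North 9.580, South 1.217, East 11.402, West 4.398.
Rounding down: North 9, South 1, East 11, West 4 (total 25).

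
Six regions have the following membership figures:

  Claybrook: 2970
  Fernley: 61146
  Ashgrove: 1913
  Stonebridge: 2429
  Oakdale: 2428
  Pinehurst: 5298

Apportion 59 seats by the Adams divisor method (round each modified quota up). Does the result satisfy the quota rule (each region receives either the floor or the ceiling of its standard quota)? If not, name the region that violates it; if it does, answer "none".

Fernley

Standard quotas: Claybrook 2.300, Fernley 47.354, Ashgrove 1.482, Stonebridge 1.881, Oakdale 1.880, Pinehurst 4.103.
Adams allocation: Claybrook 3, Fernley 46, Ashgrove 2, Stonebridge 2, Oakdale 2, Pinehurst 4.
Fernley has quota 47.354 (lower 47, upper 48) but receives 46 — outside the quota interval.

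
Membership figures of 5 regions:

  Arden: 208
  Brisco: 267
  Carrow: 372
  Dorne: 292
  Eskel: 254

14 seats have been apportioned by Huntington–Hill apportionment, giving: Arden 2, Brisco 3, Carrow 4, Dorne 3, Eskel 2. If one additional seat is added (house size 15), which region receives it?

Priority for the next seat is population ÷ (√(s·(s+1))).
Priorities: Arden 84.916, Brisco 77.076, Carrow 83.182, Dorne 84.293, Eskel 103.695.
Highest priority: Eskel.

Eskel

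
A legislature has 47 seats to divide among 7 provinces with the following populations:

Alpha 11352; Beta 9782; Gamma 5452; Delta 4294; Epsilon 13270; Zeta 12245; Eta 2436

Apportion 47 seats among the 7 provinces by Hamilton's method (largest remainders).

Alpha 9, Beta 8, Gamma 4, Delta 3, Epsilon 11, Zeta 10, Eta 2

Standard divisor: 58831 ÷ 47 ≈ 1251.723.
Standard quotas: Alpha 9.0691, Beta 7.8148, Gamma 4.3556, Delta 3.4305, Epsilon 10.6014, Zeta 9.7825, Eta 1.9461.
Lower quotas: Alpha 9, Beta 7, Gamma 4, Delta 3, Epsilon 10, Zeta 9, Eta 1 (sum 43, leaving 4 seats).
Remainders in descending order: Eta 0.9461, Beta 0.8148, Zeta 0.7825, Epsilon 0.6014, Delta 0.4305, Gamma 0.3556, Alpha 0.0691.
The surplus seats go to Eta, Beta, Zeta, Epsilon.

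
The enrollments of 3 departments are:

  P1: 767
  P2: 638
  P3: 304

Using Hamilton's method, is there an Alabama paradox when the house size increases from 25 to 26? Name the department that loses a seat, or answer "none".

At 25 seats: P1 11, P2 9, P3 5.
At 26 seats: P1 12, P2 10, P3 4.
P3 drops from 5 to 4.

P3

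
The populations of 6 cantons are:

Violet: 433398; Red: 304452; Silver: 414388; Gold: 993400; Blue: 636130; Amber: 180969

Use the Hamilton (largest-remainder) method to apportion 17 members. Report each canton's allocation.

Violet 2; Red 2; Silver 2; Gold 6; Blue 4; Amber 1

Standard divisor: 2962737 ÷ 17 ≈ 174278.647.
Standard quotas: Violet 2.4868, Red 1.7469, Silver 2.3777, Gold 5.7001, Blue 3.6501, Amber 1.0384.
Lower quotas: Violet 2, Red 1, Silver 2, Gold 5, Blue 3, Amber 1 (sum 14, leaving 3 seats).
Remainders in descending order: Red 0.7469, Gold 0.7001, Blue 0.6501, Violet 0.4868, Silver 0.3777, Amber 0.0384.
Largest remainders: Red, Gold, Blue receive the extra seats.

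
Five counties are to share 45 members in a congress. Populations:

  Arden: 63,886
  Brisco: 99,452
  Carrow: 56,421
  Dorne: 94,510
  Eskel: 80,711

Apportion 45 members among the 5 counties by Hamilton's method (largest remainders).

Arden 7, Brisco 11, Carrow 7, Dorne 11, Eskel 9

Total 394980; standard divisor 394980/45 ≈ 8777.333.
Standard quotas: Arden 7.2785, Brisco 11.3305, Carrow 6.4280, Dorne 10.7675, Eskel 9.1954.
Lower quotas: Arden 7, Brisco 11, Carrow 6, Dorne 10, Eskel 9 (sum 43, leaving 2 seats).
Remainders in descending order: Dorne 0.7675, Carrow 0.4280, Brisco 0.3305, Arden 0.2785, Eskel 0.1954.
Largest remainders: Dorne, Carrow receive the extra seats.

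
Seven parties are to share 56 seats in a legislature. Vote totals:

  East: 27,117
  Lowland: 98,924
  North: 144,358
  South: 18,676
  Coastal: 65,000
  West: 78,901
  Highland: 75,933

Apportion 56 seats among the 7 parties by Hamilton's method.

East: 3, Lowland: 11, North: 16, South: 2, Coastal: 7, West: 9, Highland: 8

Total 508909; standard divisor 508909/56 ≈ 9087.661.
Standard quotas: East 2.9839, Lowland 10.8855, North 15.8851, South 2.0551, Coastal 7.1526, West 8.6822, Highland 8.3556.
Lower quotas: East 2, Lowland 10, North 15, South 2, Coastal 7, West 8, Highland 8 (sum 52, leaving 4 seats).
Remainders in descending order: East 0.9839, Lowland 0.8855, North 0.8851, West 0.6822, Highland 0.3556, Coastal 0.1526, South 0.0551.
Largest remainders: East, Lowland, North, West receive the extra seats.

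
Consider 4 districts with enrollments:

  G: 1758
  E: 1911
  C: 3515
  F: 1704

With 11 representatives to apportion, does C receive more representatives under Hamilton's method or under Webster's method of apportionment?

Hamilton: G 2, E 3, C 4, F 2.
Webster: G 2, E 2, C 5, F 2.
C gets 4 under Hamilton and 5 under Webster.

Webster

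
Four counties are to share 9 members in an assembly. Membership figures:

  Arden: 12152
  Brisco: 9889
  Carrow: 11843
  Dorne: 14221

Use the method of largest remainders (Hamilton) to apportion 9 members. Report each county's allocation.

Arden 2, Brisco 2, Carrow 2, Dorne 3

Standard divisor: 48105 ÷ 9 = 5345.
Standard quotas: Arden 2.2735, Brisco 1.8501, Carrow 2.2157, Dorne 2.6606.
Lower quotas: Arden 2, Brisco 1, Carrow 2, Dorne 2 (sum 7, leaving 2 seats).
Remainders in descending order: Brisco 0.8501, Dorne 0.6606, Arden 0.2735, Carrow 0.2157.
Largest remainders: Brisco, Dorne receive the extra seats.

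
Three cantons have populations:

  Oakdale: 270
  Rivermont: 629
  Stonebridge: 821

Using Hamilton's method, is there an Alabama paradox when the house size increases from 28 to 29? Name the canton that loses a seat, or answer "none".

Oakdale

At 28 seats: Oakdale 5, Rivermont 10, Stonebridge 13.
At 29 seats: Oakdale 4, Rivermont 11, Stonebridge 14.
Oakdale drops from 5 to 4.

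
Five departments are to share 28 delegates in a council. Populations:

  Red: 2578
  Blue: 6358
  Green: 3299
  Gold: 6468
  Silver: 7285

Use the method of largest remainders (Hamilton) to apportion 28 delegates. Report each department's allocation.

Red: 3, Blue: 7, Green: 3, Gold: 7, Silver: 8

The standard divisor is 25988/28 ≈ 928.143.
Standard quotas: Red 2.7776, Blue 6.8502, Green 3.5544, Gold 6.9688, Silver 7.8490.
Lower quotas: Red 2, Blue 6, Green 3, Gold 6, Silver 7 (sum 24, leaving 4 seats).
Remainders in descending order: Gold 0.9688, Blue 0.8502, Silver 0.8490, Red 0.7776, Green 0.5544.
The surplus seats go to Gold, Blue, Silver, Red.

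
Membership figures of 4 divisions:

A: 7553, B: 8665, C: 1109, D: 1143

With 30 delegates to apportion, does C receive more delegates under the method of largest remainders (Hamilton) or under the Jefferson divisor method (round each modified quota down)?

Hamilton: A 12, B 14, C 2, D 2.
Jefferson: A 13, B 15, C 1, D 1.
C gets 2 under Hamilton and 1 under Jefferson.

Hamilton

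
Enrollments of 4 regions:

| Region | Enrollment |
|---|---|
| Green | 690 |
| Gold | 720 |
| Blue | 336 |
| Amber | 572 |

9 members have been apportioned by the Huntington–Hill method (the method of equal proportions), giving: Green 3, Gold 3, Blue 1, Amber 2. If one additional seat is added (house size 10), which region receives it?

Priority for the next seat is population ÷ (√(s·(s+1))).
Priorities: Green 199.186, Gold 207.846, Blue 237.588, Amber 233.518.
Highest priority: Blue.

Blue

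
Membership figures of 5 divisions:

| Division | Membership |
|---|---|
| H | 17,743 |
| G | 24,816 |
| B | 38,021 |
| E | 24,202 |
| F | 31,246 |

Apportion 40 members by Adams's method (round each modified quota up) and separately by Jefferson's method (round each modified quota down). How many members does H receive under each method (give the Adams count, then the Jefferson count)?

6 and 5

Adams: H 6, G 7, B 11, E 7, F 9.
Jefferson: H 5, G 7, B 12, E 7, F 9.
H gets 6 under Adams and 5 under Jefferson.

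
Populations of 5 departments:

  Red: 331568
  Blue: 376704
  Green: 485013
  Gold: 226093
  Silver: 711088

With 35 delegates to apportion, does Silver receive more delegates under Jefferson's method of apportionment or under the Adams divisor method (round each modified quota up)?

Jefferson

Jefferson: Red 5, Blue 6, Green 8, Gold 4, Silver 12.
Adams: Red 6, Blue 6, Green 8, Gold 4, Silver 11.
Silver gets 12 under Jefferson and 11 under Adams.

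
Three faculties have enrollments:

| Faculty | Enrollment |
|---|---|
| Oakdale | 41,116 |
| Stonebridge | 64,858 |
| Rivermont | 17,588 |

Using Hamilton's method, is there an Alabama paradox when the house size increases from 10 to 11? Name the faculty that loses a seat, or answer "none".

At 10 seats: Oakdale 3, Stonebridge 5, Rivermont 2.
At 11 seats: Oakdale 4, Stonebridge 6, Rivermont 1.
Rivermont drops from 2 to 1.

Rivermont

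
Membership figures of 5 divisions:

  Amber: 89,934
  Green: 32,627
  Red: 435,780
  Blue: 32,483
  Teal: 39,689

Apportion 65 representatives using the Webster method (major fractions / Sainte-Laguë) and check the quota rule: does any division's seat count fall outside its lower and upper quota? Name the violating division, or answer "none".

Red

Standard quotas: Amber 9.271, Green 3.364, Red 44.925, Blue 3.349, Teal 4.092.
Webster allocation: Amber 9, Green 3, Red 46, Blue 3, Teal 4.
Red has quota 44.925 (lower 44, upper 45) but receives 46 — outside the quota interval.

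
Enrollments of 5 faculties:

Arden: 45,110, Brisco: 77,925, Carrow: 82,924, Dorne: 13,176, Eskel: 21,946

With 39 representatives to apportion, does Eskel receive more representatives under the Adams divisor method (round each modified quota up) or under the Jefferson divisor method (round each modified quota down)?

Adams: Arden 7, Brisco 12, Carrow 13, Dorne 3, Eskel 4.
Jefferson: Arden 7, Brisco 13, Carrow 14, Dorne 2, Eskel 3.
Eskel gets 4 under Adams and 3 under Jefferson.

Adams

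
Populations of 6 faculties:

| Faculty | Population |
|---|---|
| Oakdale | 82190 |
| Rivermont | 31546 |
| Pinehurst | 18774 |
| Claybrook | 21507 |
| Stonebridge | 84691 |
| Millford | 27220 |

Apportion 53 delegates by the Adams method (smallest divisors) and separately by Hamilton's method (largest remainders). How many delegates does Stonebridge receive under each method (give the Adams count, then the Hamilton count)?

16 and 17

Adams: Oakdale 16, Rivermont 6, Pinehurst 4, Claybrook 5, Stonebridge 16, Millford 6.
Hamilton: Oakdale 16, Rivermont 6, Pinehurst 4, Claybrook 4, Stonebridge 17, Millford 6.
Stonebridge gets 16 under Adams and 17 under Hamilton.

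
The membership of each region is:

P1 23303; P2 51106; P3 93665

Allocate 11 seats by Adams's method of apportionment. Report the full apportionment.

Standard divisor 168074/11 ≈ 15279.455; standard quotas: P1 1.525, P2 3.345, P3 6.130.
Rounding up gives 2, 4, 7 = 13 seats, so the divisor must be adjusted.
With modified divisor 17900: modified quotas P1 1.302, P2 2.855, P3 5.233.
Rounding up: P1 2, P2 3, P3 6 (total 11).

P1 2; P2 3; P3 6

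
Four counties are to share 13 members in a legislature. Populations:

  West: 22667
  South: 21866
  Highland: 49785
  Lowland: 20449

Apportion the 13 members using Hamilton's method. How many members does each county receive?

West: 3, South: 2, Highland: 6, Lowland: 2

Standard divisor: 114767 ÷ 13 ≈ 8828.231.
Standard quotas: West 2.5676, South 2.4768, Highland 5.6393, Lowland 2.3163.
Lower quotas: West 2, South 2, Highland 5, Lowland 2 (sum 11, leaving 2 seats).
Remainders in descending order: Highland 0.6393, West 0.5676, South 0.4768, Lowland 0.3163.
The surplus seats go to Highland, West.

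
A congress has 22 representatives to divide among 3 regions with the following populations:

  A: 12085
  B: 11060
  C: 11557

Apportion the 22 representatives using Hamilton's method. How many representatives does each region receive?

Standard divisor: 34702 ÷ 22 ≈ 1577.364.
Standard quotas: A 7.6615, B 7.0117, C 7.3268.
Lower quotas: A 7, B 7, C 7 (sum 21, leaving 1 seat).
Remainders in descending order: A 0.6615, C 0.3268, B 0.0117.
The surplus seat goes to A.

A: 8; B: 7; C: 7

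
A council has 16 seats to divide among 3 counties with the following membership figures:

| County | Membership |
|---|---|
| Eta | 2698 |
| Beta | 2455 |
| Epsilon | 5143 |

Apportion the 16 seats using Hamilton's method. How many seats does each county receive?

Eta: 4, Beta: 4, Epsilon: 8

Standard divisor: 10296 ÷ 16 ≈ 643.5.
Standard quotas: Eta 4.1927, Beta 3.8151, Epsilon 7.9922.
Lower quotas: Eta 4, Beta 3, Epsilon 7 (sum 14, leaving 2 seats).
Remainders in descending order: Epsilon 0.9922, Beta 0.8151, Eta 0.1927.
Largest remainders: Epsilon, Beta receive the extra seats.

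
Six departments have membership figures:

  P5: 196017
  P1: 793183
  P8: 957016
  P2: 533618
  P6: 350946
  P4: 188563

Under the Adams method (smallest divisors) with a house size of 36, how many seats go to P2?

6

Standard divisor 3019343/36 ≈ 83870.639; standard quotas: P5 2.337, P1 9.457, P8 11.411, P2 6.362, P6 4.184, P4 2.248.
Rounding up gives 3, 10, 12, 7, 5, 3 = 40 seats, so the divisor must be adjusted.
With modified divisor 91600: modified quotas P5 2.140, P1 8.659, P8 10.448, P2 5.826, P6 3.831, P4 2.059.
Rounding up: P5 3, P1 9, P8 11, P2 6, P6 4, P4 3 (total 36).
P2 receives 6.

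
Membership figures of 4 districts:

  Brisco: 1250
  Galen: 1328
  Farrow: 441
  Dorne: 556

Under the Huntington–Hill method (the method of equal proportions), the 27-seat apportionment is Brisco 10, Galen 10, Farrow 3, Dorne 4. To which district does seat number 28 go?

Priority for the next seat is population ÷ (√(s·(s+1))).
Priorities: Brisco 119.183, Galen 126.620, Farrow 127.306, Dorne 124.325.
Highest priority: Farrow.

Farrow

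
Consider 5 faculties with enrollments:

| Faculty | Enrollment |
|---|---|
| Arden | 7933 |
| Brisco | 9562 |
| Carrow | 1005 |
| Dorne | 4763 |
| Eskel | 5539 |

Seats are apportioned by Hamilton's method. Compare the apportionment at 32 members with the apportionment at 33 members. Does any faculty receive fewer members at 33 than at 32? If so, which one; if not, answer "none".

none

At 32 seats: Arden 9, Brisco 11, Carrow 1, Dorne 5, Eskel 6.
At 33 seats: Arden 9, Brisco 11, Carrow 1, Dorne 6, Eskel 6.
No faculty's allocation decreased.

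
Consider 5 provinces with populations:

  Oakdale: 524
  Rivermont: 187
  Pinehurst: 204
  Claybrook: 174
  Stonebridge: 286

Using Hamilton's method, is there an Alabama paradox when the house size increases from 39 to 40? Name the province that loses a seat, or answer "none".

At 39 seats: Oakdale 15, Rivermont 5, Pinehurst 6, Claybrook 5, Stonebridge 8.
At 40 seats: Oakdale 15, Rivermont 6, Pinehurst 6, Claybrook 5, Stonebridge 8.
No province's allocation decreased.

none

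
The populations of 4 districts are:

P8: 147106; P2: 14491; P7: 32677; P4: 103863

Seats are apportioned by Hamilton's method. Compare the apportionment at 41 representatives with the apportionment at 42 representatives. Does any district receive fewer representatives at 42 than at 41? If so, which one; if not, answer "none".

P7

At 41 seats: P8 20, P2 2, P7 5, P4 14.
At 42 seats: P8 21, P2 2, P7 4, P4 15.
P7 drops from 5 to 4.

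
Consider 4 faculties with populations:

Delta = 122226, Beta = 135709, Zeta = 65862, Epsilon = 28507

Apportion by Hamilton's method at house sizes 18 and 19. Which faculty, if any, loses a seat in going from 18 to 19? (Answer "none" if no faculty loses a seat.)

At 18 seats: Delta 6, Beta 7, Zeta 3, Epsilon 2.
At 19 seats: Delta 7, Beta 7, Zeta 4, Epsilon 1.
Epsilon drops from 2 to 1.

Epsilon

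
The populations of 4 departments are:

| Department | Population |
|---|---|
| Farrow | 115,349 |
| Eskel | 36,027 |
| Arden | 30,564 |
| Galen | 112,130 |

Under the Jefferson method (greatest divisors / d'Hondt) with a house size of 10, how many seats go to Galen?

Standard divisor 294070/10 ≈ 29407; standard quotas: Farrow 3.923, Eskel 1.225, Arden 1.039, Galen 3.813.
Rounding down gives 3, 1, 1, 3 = 8 seats, so the divisor must be adjusted.
With modified divisor 25600: modified quotas Farrow 4.506, Eskel 1.407, Arden 1.194, Galen 4.380.
Rounding down: Farrow 4, Eskel 1, Arden 1, Galen 4 (total 10).
Galen receives 4.

4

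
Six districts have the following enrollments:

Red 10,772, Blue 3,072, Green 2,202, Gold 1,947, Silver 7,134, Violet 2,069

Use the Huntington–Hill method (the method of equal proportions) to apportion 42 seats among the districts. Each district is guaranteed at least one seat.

With divisor 644: modified quotas Red 16.727, Blue 4.770, Green 3.419, Gold 3.023, Silver 11.078, Violet 3.213.
Geometric-mean thresholds: Red √(16·17)=16.492, Blue √(4·5)=4.472, Green √(3·4)=3.464, Gold √(3·4)=3.464, Silver √(11·12)=11.489, Violet √(3·4)=3.464.
Each quota rounded against its threshold gives Red 17, Blue 5, Green 3, Gold 3, Silver 11, Violet 3 (total 42).

Red 17, Blue 5, Green 3, Gold 3, Silver 11, Violet 3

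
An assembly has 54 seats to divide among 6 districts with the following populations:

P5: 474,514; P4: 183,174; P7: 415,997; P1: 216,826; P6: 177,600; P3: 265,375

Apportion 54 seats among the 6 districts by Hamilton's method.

P5: 15; P4: 6; P7: 13; P1: 7; P6: 5; P3: 8

The standard divisor is 1733486/54 ≈ 32101.593.
Standard quotas: P5 14.7816, P4 5.7061, P7 12.9588, P1 6.7544, P6 5.5324, P3 8.2667.
Lower quotas: P5 14, P4 5, P7 12, P1 6, P6 5, P3 8 (sum 50, leaving 4 seats).
Remainders in descending order: P7 0.9588, P5 0.7816, P1 0.7544, P4 0.7061, P6 0.5324, P3 0.2667.
The surplus seats go to P7, P5, P1, P4.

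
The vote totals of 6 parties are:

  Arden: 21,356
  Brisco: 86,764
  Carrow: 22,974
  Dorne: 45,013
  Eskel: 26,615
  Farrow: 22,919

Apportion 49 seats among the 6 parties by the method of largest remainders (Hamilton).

The standard divisor is 225641/49 ≈ 4604.918.
Standard quotas: Arden 4.6377, Brisco 18.8416, Carrow 4.9890, Dorne 9.7750, Eskel 5.7797, Farrow 4.9771.
Lower quotas: Arden 4, Brisco 18, Carrow 4, Dorne 9, Eskel 5, Farrow 4 (sum 44, leaving 5 seats).
Remainders in descending order: Carrow 0.9890, Farrow 0.9771, Brisco 0.8416, Eskel 0.7797, Dorne 0.7750, Arden 0.6377.
Largest remainders: Carrow, Farrow, Brisco, Eskel, Dorne receive the extra seats.

Arden: 4, Brisco: 19, Carrow: 5, Dorne: 10, Eskel: 6, Farrow: 5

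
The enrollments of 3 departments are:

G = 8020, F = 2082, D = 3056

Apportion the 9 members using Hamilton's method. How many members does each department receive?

Standard divisor: 13158 ÷ 9 = 1462.
Standard quotas: G 5.4856, F 1.4241, D 2.0903.
Lower quotas: G 5, F 1, D 2 (sum 8, leaving 1 seat).
Remainders in descending order: G 0.4856, F 0.4241, D 0.0903.
Largest remainder: G receives the extra seat.

G=6, F=1, D=2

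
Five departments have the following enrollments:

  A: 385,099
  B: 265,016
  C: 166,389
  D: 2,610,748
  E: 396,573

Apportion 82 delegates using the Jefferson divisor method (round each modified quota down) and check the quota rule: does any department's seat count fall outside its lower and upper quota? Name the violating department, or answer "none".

Standard quotas: A 8.258, B 5.683, C 3.568, D 55.986, E 8.504.
Jefferson allocation: A 8, B 5, C 3, D 58, E 8.
D has quota 55.986 (lower 55, upper 56) but receives 58 — outside the quota interval.

D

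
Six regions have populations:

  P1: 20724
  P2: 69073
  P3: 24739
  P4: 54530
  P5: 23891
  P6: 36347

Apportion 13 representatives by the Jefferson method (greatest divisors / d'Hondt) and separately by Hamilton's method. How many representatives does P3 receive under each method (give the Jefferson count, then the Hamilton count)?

Jefferson: P1 1, P2 5, P3 1, P4 3, P5 1, P6 2.
Hamilton: P1 1, P2 4, P3 2, P4 3, P5 1, P6 2.
P3 gets 1 under Jefferson and 2 under Hamilton.

1 and 2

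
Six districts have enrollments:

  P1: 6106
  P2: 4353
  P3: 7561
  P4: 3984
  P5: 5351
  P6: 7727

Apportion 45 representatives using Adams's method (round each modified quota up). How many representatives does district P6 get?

Standard divisor 35082/45 ≈ 779.6; standard quotas: P1 7.832, P2 5.584, P3 9.699, P4 5.110, P5 6.864, P6 9.911.
Rounding up gives 8, 6, 10, 6, 7, 10 = 47 seats, so the divisor must be adjusted.
With modified divisor 850: modified quotas P1 7.184, P2 5.121, P3 8.895, P4 4.687, P5 6.295, P6 9.091.
Rounding up: P1 8, P2 6, P3 9, P4 5, P5 7, P6 10 (total 45).
P6 receives 10.

10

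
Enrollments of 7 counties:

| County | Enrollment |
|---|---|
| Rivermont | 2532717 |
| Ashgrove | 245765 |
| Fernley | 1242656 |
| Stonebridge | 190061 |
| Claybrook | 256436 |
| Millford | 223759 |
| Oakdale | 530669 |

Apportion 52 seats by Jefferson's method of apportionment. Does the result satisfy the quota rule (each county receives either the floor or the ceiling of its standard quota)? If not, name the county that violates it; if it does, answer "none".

Standard quotas: Rivermont 25.220, Ashgrove 2.447, Fernley 12.374, Stonebridge 1.893, Claybrook 2.554, Millford 2.228, Oakdale 5.284.
Jefferson allocation: Rivermont 26, Ashgrove 2, Fernley 13, Stonebridge 2, Claybrook 2, Millford 2, Oakdale 5.
Every allocation lies between the lower and upper quota.

none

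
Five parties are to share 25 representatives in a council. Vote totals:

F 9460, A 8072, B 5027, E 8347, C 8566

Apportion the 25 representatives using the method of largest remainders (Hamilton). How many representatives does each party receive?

F=6, A=5, B=3, E=5, C=6

Total 39472; standard divisor 39472/25 ≈ 1578.88.
Standard quotas: F 5.9916, A 5.1125, B 3.1839, E 5.2867, C 5.4254.
Lower quotas: F 5, A 5, B 3, E 5, C 5 (sum 23, leaving 2 seats).
Remainders in descending order: F 0.9916, C 0.4254, E 0.2867, B 0.1839, A 0.1125.
Largest remainders: F, C receive the extra seats.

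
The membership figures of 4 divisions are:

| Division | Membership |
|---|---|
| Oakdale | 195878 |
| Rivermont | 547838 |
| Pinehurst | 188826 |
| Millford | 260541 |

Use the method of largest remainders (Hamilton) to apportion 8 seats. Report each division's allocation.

Total 1193083; standard divisor 1193083/8 ≈ 149135.375.
Standard quotas: Oakdale 1.3134, Rivermont 3.6734, Pinehurst 1.2661, Millford 1.7470.
Lower quotas: Oakdale 1, Rivermont 3, Pinehurst 1, Millford 1 (sum 6, leaving 2 seats).
Remainders in descending order: Millford 0.7470, Rivermont 0.6734, Oakdale 0.3134, Pinehurst 0.2661.
The surplus seats go to Millford, Rivermont.

Oakdale 1, Rivermont 4, Pinehurst 1, Millford 2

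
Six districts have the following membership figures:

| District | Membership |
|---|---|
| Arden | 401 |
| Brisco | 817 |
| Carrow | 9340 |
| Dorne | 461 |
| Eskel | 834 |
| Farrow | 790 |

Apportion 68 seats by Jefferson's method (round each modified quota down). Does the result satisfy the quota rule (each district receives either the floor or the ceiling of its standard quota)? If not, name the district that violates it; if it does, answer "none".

Carrow

Standard quotas: Arden 2.157, Brisco 4.394, Carrow 50.235, Dorne 2.479, Eskel 4.486, Farrow 4.249.
Jefferson allocation: Arden 2, Brisco 4, Carrow 52, Dorne 2, Eskel 4, Farrow 4.
Carrow has quota 50.235 (lower 50, upper 51) but receives 52 — outside the quota interval.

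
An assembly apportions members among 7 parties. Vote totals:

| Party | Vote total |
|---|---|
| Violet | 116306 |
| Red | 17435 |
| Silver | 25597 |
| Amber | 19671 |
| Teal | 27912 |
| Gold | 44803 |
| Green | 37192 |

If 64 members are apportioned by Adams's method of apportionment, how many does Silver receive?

Standard divisor 288916/64 ≈ 4514.312; standard quotas: Violet 25.764, Red 3.862, Silver 5.670, Amber 4.357, Teal 6.183, Gold 9.925, Green 8.239.
Rounding up gives 26, 4, 6, 5, 7, 10, 9 = 67 seats, so the divisor must be adjusted.
With modified divisor 4700: modified quotas Violet 24.746, Red 3.710, Silver 5.446, Amber 4.185, Teal 5.939, Gold 9.533, Green 7.913.
Rounding up: Violet 25, Red 4, Silver 6, Amber 5, Teal 6, Gold 10, Green 8 (total 64).
Silver receives 6.

6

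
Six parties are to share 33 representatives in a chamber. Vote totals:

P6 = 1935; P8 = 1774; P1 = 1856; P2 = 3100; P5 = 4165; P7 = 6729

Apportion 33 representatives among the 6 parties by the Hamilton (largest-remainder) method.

Standard divisor: 19559 ÷ 33 ≈ 592.697.
Standard quotas: P6 3.2647, P8 2.9931, P1 3.1314, P2 5.2303, P5 7.0272, P7 11.3532.
Lower quotas: P6 3, P8 2, P1 3, P2 5, P5 7, P7 11 (sum 31, leaving 2 seats).
Remainders in descending order: P8 0.9931, P7 0.3532, P6 0.2647, P2 0.2303, P1 0.1314, P5 0.0272.
The surplus seats go to P8, P7.

P6: 3; P8: 3; P1: 3; P2: 5; P5: 7; P7: 12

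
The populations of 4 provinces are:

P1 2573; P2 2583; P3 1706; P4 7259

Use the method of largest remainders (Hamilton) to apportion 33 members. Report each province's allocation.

Standard divisor: 14121 ÷ 33 ≈ 427.909.
Standard quotas: P1 6.0130, P2 6.0363, P3 3.9868, P4 16.9639.
Lower quotas: P1 6, P2 6, P3 3, P4 16 (sum 31, leaving 2 seats).
Remainders in descending order: P3 0.9868, P4 0.9639, P2 0.0363, P1 0.0130.
The surplus seats go to P3, P4.

P1=6, P2=6, P3=4, P4=17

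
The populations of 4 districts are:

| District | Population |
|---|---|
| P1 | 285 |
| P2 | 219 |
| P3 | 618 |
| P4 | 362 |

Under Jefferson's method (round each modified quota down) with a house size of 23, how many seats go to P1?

Standard divisor 1484/23 ≈ 64.522; standard quotas: P1 4.417, P2 3.394, P3 9.578, P4 5.611.
Rounding down gives 4, 3, 9, 5 = 21 seats, so the divisor must be adjusted.
With modified divisor 60: modified quotas P1 4.750, P2 3.650, P3 10.300, P4 6.033.
Rounding down: P1 4, P2 3, P3 10, P4 6 (total 23).
P1 receives 4.

4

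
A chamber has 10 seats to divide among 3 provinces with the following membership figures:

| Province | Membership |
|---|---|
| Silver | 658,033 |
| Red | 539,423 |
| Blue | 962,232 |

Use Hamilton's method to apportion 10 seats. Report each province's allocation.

The standard divisor is 2159688/10 ≈ 215968.8.
Standard quotas: Silver 3.0469, Red 2.4977, Blue 4.4554.
Lower quotas: Silver 3, Red 2, Blue 4 (sum 9, leaving 1 seat).
Remainders in descending order: Red 0.4977, Blue 0.4554, Silver 0.0469.
Largest remainder: Red receives the extra seat.

Silver: 3; Red: 3; Blue: 4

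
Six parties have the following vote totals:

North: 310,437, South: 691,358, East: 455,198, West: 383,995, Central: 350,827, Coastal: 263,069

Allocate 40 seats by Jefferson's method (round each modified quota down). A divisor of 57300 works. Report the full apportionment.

With modified divisor 57300: modified quotas North 5.418, South 12.066, East 7.944, West 6.701, Central 6.123, Coastal 4.591.
Rounding down: North 5, South 12, East 7, West 6, Central 6, Coastal 4 (total 40).

North=5, South=12, East=7, West=6, Central=6, Coastal=4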